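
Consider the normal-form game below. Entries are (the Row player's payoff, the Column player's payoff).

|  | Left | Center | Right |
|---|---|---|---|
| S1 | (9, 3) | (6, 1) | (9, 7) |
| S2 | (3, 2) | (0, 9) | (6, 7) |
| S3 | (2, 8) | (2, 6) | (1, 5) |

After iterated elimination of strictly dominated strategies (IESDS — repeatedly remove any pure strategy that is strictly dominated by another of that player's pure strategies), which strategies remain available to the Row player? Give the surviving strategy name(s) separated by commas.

For the Row player, S1 strictly dominates S2 on the remaining columns (Left: 9>3, Center: 6>0, Right: 9>6); eliminate S2.
The Row player's strategy S3 is strictly dominated by S1 (Left: 9>2, Center: 6>2, Right: 9>1) and is removed.
The Column player's strategy Left is strictly dominated by Right (S1: 7>3) and is removed.
Column Center is eliminated: Right beats it against every remaining row (S1: 7>1).
Among the remaining strategies, none is strictly dominated by another pure strategy of the same player, so the elimination stops.
Surviving strategies — the Row player: {S1}; the Column player: {Right}.

S1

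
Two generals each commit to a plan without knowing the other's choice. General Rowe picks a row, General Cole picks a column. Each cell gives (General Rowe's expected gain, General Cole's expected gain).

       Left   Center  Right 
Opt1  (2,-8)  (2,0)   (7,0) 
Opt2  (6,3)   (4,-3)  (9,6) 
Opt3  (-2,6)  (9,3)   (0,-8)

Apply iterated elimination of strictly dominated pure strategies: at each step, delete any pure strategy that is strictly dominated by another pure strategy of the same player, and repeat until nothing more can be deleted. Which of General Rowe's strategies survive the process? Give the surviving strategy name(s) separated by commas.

For General Rowe, Opt2 strictly dominates Opt1 on the remaining columns (Left: 6>2, Center: 4>2, Right: 9>7); eliminate Opt1.
General Cole's strategy Center is strictly dominated by Left (Opt2: 3>-3, Opt3: 6>3) and is removed.
For General Rowe, Opt2 strictly dominates Opt3 on the remaining columns (Left: 6>-2, Right: 9>0); eliminate Opt3.
General Cole's strategy Left is strictly dominated by Right (Opt2: 6>3) and is removed.
Among the remaining strategies, none is strictly dominated by another pure strategy of the same player, so the elimination stops.
Surviving strategies — General Rowe: {Opt2}; General Cole: {Right}.

Opt2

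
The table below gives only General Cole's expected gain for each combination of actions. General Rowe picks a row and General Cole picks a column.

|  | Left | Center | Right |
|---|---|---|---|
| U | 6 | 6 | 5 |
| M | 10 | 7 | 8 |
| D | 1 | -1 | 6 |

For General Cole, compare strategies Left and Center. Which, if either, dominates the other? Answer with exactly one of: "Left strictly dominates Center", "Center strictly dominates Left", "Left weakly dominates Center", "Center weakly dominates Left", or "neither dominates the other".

Left's payoffs vs Center's, by General Rowe's action — U: 6=6, M: 10>7, D: 1>-1.
Left is at least as good everywhere and strictly better somewhere (tied only at U), so Left weakly but not strictly dominates Center.

Left weakly dominates Center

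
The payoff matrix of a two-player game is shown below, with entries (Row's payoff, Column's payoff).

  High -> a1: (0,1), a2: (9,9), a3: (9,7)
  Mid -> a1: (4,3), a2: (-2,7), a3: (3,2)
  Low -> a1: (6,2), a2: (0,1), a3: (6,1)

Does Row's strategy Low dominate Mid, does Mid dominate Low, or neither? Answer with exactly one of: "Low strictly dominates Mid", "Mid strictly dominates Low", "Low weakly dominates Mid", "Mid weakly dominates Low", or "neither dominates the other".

Low strictly dominates Mid

Compare Low to Mid across each choice by Column: a1: 6>4, a2: 0>-2, a3: 6>3.
Low gives a strictly higher payoff against each choice by Column, so Low strictly dominates Mid.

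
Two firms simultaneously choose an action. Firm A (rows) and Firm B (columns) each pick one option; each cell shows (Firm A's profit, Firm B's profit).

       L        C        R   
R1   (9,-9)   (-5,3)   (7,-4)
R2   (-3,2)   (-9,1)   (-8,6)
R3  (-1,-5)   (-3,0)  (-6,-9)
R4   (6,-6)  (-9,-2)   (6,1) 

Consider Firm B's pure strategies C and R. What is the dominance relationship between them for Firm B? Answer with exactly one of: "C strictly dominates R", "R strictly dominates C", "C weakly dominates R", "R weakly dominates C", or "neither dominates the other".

neither dominates the other

Compare C to R across each opponent action: R1: 3>-4, R2: 1<6, R3: 0>-9, R4: -2<1.
C does better at R1, R3 but worse at R2, R4; neither strategy dominates the other.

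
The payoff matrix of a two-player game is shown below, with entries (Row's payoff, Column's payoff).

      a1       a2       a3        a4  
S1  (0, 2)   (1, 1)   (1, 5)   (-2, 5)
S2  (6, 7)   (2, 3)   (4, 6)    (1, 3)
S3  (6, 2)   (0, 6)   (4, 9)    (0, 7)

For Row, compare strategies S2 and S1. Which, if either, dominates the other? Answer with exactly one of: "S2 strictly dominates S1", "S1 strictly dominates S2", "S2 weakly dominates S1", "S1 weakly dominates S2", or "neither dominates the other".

S2 strictly dominates S1

S2's payoffs vs S1's, by Column's action — a1: 6>0, a2: 2>1, a3: 4>1, a4: 1>-2.
Every comparison favours S2, so S2 strictly dominates S1.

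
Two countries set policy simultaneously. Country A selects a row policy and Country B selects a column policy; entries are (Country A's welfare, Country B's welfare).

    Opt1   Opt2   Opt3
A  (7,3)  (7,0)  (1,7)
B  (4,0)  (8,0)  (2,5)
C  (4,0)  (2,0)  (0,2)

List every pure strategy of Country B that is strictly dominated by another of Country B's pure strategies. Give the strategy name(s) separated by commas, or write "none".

Opt1, Opt2

Opt3 strictly dominates Opt1 — A: 7>3, B: 5>0, C: 2>0.
Opt3 strictly dominates Opt2 — A: 7>0, B: 5>0, C: 2>0.
Opt3: no other strategy beats it everywhere (Opt1 at A (7>3); Opt2 at A (7>0)).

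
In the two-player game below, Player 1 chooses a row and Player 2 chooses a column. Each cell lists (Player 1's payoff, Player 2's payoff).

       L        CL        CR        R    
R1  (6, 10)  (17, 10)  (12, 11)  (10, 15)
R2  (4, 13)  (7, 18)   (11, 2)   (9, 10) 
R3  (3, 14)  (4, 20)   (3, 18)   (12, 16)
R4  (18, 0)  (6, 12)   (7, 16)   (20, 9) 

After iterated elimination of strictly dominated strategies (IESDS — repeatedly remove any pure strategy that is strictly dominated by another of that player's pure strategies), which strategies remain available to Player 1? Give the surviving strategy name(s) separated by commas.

Row R2 is eliminated: R1 beats it against every remaining column (L: 6>4, CL: 17>7, CR: 12>11, R: 10>9).
Player 1's strategy R3 is strictly dominated by R4 (L: 18>3, CL: 6>4, CR: 7>3, R: 20>12) and is removed.
Column L is eliminated: CR beats it against every remaining row (R1: 11>10, R4: 16>0).
Player 2's strategy CL is strictly dominated by CR (R1: 11>10, R4: 16>12) and is removed.
Among the remaining strategies, none is strictly dominated by another pure strategy of the same player, so the elimination stops.
Surviving strategies — Player 1: {R1, R4}; Player 2: {CR, R}.

R1, R4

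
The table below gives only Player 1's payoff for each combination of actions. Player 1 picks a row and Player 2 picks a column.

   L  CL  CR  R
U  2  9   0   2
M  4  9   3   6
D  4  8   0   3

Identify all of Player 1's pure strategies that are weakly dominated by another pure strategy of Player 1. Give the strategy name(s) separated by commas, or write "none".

U: dominated, since M does at least as well everywhere (L: 4>2, CL: 9=9, CR: 3>0, R: 6>2).
M is not dominated — it holds its own against U at L (4>2); D at CL (9>8).
M weakly dominates D — L: 4=4, CL: 9>8, CR: 3>0, R: 6>3.

U, D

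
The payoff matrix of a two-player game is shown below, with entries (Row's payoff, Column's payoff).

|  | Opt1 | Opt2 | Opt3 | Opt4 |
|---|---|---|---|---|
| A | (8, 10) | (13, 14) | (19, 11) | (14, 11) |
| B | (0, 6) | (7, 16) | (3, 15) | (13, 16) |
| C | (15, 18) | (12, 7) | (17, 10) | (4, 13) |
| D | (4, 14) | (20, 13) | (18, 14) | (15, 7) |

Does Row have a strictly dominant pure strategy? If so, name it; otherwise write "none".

A fails to dominate C at Opt1 (8<15).
B fails to dominate A at Opt1 (0<8).
C fails to dominate A at Opt2 (12<13).
D fails to dominate A at Opt1 (4<8).
No single strategy dominates all the others.

none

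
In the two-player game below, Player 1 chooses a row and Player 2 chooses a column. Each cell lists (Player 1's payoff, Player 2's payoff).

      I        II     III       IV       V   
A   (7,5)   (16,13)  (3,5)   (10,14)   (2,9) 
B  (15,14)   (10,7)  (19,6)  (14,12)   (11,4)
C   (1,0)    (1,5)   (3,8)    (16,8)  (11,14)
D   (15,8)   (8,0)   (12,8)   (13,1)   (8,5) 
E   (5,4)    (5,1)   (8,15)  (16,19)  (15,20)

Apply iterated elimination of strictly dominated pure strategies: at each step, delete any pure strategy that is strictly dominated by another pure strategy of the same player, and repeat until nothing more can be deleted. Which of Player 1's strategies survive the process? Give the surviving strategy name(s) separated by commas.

B, C, D, E

Column II is eliminated: IV beats it against every remaining row (A: 14>13, B: 12>7, C: 8>5, D: 1>0, E: 19>1).
Player 1's strategy A is strictly dominated by B (I: 15>7, III: 19>3, IV: 14>10, V: 11>2) and is removed.
Among the remaining strategies, none is strictly dominated by another pure strategy of the same player, so the elimination stops.
Surviving strategies — Player 1: {B, C, D, E}; Player 2: {I, III, IV, V}.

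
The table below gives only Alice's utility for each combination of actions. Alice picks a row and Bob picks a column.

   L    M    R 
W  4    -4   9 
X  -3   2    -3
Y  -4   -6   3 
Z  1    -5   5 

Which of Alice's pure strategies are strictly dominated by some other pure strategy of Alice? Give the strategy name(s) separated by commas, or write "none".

W: no other strategy beats it everywhere (X at L (4>-3); Y at L (4>-4); Z at L (4>1)).
Nothing dominates X: W at M (2>-4); Y at L (-3>-4); Z at M (2>-5).
Y: dominated, since W does at least as well everywhere (L: 4>-4, M: -4>-6, R: 9>3).
Z is strictly dominated by W (L: 4>1, M: -4>-5, R: 9>5).

Y, Z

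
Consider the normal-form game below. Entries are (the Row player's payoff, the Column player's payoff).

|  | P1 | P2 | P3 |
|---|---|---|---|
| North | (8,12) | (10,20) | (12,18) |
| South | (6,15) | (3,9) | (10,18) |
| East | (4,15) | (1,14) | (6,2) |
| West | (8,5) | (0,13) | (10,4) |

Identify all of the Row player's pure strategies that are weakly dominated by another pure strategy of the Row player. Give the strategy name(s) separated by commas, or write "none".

South, East, West

North is not dominated — it holds its own against South at P1 (8>6); East at P1 (8>4); West at P2 (10>0).
South is weakly dominated by North (P1: 8>6, P2: 10>3, P3: 12>10).
East is weakly dominated by North (P1: 8>4, P2: 10>1, P3: 12>6).
West: dominated, since North does at least as well everywhere (P1: 8=8, P2: 10>0, P3: 12>10).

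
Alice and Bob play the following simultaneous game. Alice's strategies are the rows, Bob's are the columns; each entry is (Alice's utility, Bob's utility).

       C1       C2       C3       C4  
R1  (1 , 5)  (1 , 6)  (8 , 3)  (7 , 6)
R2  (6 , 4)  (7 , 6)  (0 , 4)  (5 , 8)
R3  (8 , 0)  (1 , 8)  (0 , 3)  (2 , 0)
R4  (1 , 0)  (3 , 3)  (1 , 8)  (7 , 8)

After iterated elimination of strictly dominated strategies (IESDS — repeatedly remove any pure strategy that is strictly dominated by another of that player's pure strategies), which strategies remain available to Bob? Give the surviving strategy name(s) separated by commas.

C2, C3, C4

Bob's strategy C1 is strictly dominated by C2 (R1: 6>5, R2: 6>4, R3: 8>0, R4: 3>0) and is removed.
Alice's strategy R3 is strictly dominated by R4 (C2: 3>1, C3: 1>0, C4: 7>2) and is removed.
Among the remaining strategies, none is strictly dominated by another pure strategy of the same player, so the elimination stops.
Surviving strategies — Alice: {R1, R2, R4}; Bob: {C2, C3, C4}.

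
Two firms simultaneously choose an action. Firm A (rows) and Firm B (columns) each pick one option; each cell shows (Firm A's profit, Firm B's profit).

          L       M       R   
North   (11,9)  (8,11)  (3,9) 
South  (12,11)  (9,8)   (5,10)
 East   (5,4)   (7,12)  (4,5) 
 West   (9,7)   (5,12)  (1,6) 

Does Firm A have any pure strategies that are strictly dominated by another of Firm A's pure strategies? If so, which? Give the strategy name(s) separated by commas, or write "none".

North, East, West

North is strictly dominated by South (L: 12>11, M: 9>8, R: 5>3).
South is not dominated — it holds its own against North at L (12>11); East at L (12>5); West at L (12>9).
East: dominated, since South does at least as well everywhere (L: 12>5, M: 9>7, R: 5>4).
North strictly dominates West — L: 11>9, M: 8>5, R: 3>1.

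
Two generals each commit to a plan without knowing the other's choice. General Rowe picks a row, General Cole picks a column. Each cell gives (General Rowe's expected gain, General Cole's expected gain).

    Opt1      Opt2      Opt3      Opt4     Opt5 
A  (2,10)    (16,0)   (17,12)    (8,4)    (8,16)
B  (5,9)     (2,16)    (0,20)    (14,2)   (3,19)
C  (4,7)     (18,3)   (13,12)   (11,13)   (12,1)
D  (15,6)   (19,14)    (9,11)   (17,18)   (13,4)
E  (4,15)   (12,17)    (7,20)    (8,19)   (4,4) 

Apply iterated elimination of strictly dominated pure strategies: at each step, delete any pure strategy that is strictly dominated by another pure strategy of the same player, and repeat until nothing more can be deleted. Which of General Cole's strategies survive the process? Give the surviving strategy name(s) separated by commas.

For General Rowe, D strictly dominates B on the remaining columns (Opt1: 15>5, Opt2: 19>2, Opt3: 9>0, Opt4: 17>14, Opt5: 13>3); eliminate B.
Row E is eliminated: D beats it against every remaining column (Opt1: 15>4, Opt2: 19>12, Opt3: 9>7, Opt4: 17>8, Opt5: 13>4).
For General Cole, Opt3 strictly dominates Opt1 on the remaining rows (A: 12>10, C: 12>7, D: 11>6); eliminate Opt1.
General Cole's strategy Opt2 is strictly dominated by Opt4 (A: 4>0, C: 13>3, D: 18>14) and is removed.
Among the remaining strategies, none is strictly dominated by another pure strategy of the same player, so the elimination stops.
Surviving strategies — General Rowe: {A, C, D}; General Cole: {Opt3, Opt4, Opt5}.

Opt3, Opt4, Opt5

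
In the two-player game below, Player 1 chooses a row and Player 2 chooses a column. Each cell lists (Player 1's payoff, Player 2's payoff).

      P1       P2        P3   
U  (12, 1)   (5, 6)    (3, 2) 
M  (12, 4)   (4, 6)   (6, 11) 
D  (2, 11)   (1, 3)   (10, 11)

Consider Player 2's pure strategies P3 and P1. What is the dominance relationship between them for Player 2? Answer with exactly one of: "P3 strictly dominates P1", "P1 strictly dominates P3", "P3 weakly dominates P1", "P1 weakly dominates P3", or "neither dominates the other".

P3 weakly dominates P1

Compare P3 to P1 across every action of Player 1: U: 2>1, M: 11>4, D: 11=11.
P3 is at least as good everywhere and strictly better somewhere (tied only at D), so P3 weakly but not strictly dominates P1.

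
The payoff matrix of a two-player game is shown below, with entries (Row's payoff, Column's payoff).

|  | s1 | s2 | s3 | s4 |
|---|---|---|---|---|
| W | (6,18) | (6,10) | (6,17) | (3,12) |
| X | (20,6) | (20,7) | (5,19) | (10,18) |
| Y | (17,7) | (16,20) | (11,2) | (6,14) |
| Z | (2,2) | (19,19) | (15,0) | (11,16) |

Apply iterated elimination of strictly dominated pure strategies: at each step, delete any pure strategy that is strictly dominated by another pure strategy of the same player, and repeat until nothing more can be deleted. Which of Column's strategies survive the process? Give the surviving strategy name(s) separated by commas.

s2, s3, s4

For Row, Y strictly dominates W on the remaining columns (s1: 17>6, s2: 16>6, s3: 11>6, s4: 6>3); eliminate W.
Column s1 is eliminated: s2 beats it against every remaining row (X: 7>6, Y: 20>7, Z: 19>2).
For Row, Z strictly dominates Y on the remaining columns (s2: 19>16, s3: 15>11, s4: 11>6); eliminate Y.
Among the remaining strategies, none is strictly dominated by another pure strategy of the same player, so the elimination stops.
Surviving strategies — Row: {X, Z}; Column: {s2, s3, s4}.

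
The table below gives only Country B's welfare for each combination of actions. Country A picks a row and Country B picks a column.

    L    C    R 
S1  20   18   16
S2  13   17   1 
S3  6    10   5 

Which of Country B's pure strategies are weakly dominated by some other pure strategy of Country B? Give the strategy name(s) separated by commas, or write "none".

R

L is not dominated — it holds its own against C at S1 (20>18); R at S1 (20>16).
C: no other strategy beats it everywhere (L at S2 (17>13); R at S1 (18>16)).
R is weakly dominated by L (S1: 20>16, S2: 13>1, S3: 6>5).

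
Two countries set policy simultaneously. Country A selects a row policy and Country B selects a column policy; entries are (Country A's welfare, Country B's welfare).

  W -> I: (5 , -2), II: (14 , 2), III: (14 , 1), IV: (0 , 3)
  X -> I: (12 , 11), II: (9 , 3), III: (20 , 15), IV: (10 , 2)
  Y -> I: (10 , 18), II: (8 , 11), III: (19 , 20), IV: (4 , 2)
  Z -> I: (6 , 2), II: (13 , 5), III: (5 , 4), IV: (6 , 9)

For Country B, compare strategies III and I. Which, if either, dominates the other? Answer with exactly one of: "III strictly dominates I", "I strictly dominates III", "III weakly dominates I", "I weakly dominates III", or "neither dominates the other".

Compare III to I across every action of Country A: W: 1>-2, X: 15>11, Y: 20>18, Z: 4>2.
III gives a strictly higher payoff against every action of Country A, so III strictly dominates I.

III strictly dominates I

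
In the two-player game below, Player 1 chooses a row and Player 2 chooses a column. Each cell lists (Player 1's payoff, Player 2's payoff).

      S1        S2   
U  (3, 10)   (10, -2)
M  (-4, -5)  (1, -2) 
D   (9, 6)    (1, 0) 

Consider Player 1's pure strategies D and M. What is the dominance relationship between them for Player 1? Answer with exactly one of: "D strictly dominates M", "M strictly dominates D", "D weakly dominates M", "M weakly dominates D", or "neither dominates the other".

Compare D to M across every action of Player 2: S1: 9>-4, S2: 1=1.
D is at least as good everywhere and strictly better somewhere (tied only at S2), so D weakly but not strictly dominates M.

D weakly dominates M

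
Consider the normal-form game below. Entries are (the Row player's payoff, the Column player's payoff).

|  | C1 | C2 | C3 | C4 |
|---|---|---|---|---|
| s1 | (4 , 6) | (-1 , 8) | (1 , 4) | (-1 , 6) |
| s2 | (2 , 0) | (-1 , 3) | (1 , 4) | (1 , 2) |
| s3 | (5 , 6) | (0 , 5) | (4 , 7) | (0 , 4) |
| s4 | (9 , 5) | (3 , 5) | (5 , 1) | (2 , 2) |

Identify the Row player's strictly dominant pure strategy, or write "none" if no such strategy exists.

s4 vs s1: C1: 9>4, C2: 3>-1, C3: 5>1, C4: 2>-1.
s4 vs s2: C1: 9>2, C2: 3>-1, C3: 5>1, C4: 2>1.
s4 vs s3: C1: 9>5, C2: 3>0, C3: 5>4, C4: 2>0.
s4 strictly beats every other strategy against every opponent action, so it is strictly dominant.

s4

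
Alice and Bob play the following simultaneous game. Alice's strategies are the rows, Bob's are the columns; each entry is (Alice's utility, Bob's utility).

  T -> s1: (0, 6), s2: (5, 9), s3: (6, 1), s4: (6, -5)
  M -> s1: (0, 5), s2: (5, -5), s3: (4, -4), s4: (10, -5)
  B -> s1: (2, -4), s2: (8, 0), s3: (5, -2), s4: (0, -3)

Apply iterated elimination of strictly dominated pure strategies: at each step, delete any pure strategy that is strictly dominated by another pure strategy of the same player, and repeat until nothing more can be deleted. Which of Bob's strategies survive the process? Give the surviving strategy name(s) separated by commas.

s2

For Bob, s3 strictly dominates s4 on the remaining rows (T: 1>-5, M: -4>-5, B: -2>-3); eliminate s4.
Row M is eliminated: B beats it against every remaining column (s1: 2>0, s2: 8>5, s3: 5>4).
Bob's strategy s1 is strictly dominated by s2 (T: 9>6, B: 0>-4) and is removed.
For Bob, s2 strictly dominates s3 on the remaining rows (T: 9>1, B: 0>-2); eliminate s3.
Row T is eliminated: B beats it against every remaining column (s2: 8>5).
Among the remaining strategies, none is strictly dominated by another pure strategy of the same player, so the elimination stops.
Surviving strategies — Alice: {B}; Bob: {s2}.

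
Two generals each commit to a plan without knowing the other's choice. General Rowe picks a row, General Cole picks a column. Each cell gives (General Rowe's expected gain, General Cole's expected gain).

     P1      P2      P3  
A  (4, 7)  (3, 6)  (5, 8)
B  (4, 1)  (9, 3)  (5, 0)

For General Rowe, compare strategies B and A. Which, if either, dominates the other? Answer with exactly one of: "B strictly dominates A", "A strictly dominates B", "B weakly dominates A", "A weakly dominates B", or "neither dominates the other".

B weakly dominates A

B's payoffs vs A's, by General Cole's action — P1: 4=4, P2: 9>3, P3: 5=5.
B is at least as good everywhere and strictly better somewhere (tied only at P1, P3), so B weakly but not strictly dominates A.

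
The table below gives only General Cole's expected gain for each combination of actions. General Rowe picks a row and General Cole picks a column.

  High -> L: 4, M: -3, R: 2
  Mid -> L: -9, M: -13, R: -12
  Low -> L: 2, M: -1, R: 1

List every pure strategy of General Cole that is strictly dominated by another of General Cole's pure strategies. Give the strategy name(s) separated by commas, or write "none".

L: no other strategy beats it everywhere (M at High (4>-3); R at High (4>2)).
M: dominated, since L does at least as well everywhere (High: 4>-3, Mid: -9>-13, Low: 2>-1).
L strictly dominates R — High: 4>2, Mid: -9>-12, Low: 2>1.

M, R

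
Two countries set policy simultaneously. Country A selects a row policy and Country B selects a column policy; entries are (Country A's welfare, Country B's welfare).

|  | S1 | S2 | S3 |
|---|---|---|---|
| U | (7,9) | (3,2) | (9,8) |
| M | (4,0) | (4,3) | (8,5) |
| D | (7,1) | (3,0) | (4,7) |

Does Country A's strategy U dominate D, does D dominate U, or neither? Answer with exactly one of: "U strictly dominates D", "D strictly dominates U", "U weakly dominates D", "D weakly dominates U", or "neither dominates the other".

U weakly dominates D

Compare U to D across each choice by Country B: S1: 7=7, S2: 3=3, S3: 9>4.
U is at least as good everywhere and strictly better somewhere (tied only at S1, S2), so U weakly but not strictly dominates D.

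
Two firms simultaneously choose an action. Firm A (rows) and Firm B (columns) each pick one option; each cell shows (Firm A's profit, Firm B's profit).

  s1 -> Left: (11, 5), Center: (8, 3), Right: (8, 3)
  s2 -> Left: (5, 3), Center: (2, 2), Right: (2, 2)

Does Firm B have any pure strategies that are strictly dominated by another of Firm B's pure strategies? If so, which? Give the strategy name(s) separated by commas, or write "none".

Nothing dominates Left: Center at s1 (5>3); Right at s1 (5>3).
Center is strictly dominated by Left (s1: 5>3, s2: 3>2).
Right: dominated, since Left does at least as well everywhere (s1: 5>3, s2: 3>2).

Center, Right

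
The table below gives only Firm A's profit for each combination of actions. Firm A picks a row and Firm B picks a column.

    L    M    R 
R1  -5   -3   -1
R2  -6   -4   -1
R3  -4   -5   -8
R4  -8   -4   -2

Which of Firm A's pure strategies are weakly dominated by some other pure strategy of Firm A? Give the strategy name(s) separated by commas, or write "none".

R2, R4

R1 is not dominated — it holds its own against R2 at L (-5>-6); R3 at M (-3>-5); R4 at L (-5>-8).
R1 weakly dominates R2 — L: -5>-6, M: -3>-4, R: -1=-1.
R3: no other strategy beats it everywhere (R1 at L (-4>-5); R2 at L (-4>-6); R4 at L (-4>-8)).
R4 is weakly dominated by R1 (L: -5>-8, M: -3>-4, R: -1>-2).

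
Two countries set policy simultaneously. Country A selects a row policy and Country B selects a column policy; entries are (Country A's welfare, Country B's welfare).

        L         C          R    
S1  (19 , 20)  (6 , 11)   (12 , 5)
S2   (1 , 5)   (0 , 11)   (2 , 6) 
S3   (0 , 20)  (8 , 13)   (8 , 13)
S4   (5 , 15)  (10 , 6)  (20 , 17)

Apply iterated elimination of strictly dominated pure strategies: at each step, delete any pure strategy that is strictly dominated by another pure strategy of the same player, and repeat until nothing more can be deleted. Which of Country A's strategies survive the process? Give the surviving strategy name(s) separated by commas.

Row S2 is eliminated: S1 beats it against every remaining column (L: 19>1, C: 6>0, R: 12>2).
For Country A, S4 strictly dominates S3 on the remaining columns (L: 5>0, C: 10>8, R: 20>8); eliminate S3.
For Country B, L strictly dominates C on the remaining rows (S1: 20>11, S4: 15>6); eliminate C.
Among the remaining strategies, none is strictly dominated by another pure strategy of the same player, so the elimination stops.
Surviving strategies — Country A: {S1, S4}; Country B: {L, R}.

S1, S4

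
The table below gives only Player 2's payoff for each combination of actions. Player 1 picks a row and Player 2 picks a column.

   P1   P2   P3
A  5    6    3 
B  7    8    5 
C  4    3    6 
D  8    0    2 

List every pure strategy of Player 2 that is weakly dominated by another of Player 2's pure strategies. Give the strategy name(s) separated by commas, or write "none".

Nothing dominates P1: P2 at C (4>3); P3 at A (5>3).
P2 is not dominated — it holds its own against P1 at A (6>5); P3 at A (6>3).
Nothing dominates P3: P1 at C (6>4); P2 at C (6>3).

none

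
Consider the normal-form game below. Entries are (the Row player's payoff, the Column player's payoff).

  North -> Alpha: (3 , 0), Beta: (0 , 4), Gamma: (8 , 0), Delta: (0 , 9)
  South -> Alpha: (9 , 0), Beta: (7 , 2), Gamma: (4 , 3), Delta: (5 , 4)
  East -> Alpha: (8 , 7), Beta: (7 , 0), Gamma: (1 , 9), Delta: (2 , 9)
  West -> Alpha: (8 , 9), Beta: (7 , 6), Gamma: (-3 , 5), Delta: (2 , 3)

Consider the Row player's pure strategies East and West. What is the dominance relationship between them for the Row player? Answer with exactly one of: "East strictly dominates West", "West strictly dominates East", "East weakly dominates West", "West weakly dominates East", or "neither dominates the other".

East weakly dominates West

East's payoffs vs West's, by the Column player's action — Alpha: 8=8, Beta: 7=7, Gamma: 1>-3, Delta: 2=2.
East is at least as good everywhere and strictly better somewhere (tied only at Alpha, Beta, Delta), so East weakly but not strictly dominates West.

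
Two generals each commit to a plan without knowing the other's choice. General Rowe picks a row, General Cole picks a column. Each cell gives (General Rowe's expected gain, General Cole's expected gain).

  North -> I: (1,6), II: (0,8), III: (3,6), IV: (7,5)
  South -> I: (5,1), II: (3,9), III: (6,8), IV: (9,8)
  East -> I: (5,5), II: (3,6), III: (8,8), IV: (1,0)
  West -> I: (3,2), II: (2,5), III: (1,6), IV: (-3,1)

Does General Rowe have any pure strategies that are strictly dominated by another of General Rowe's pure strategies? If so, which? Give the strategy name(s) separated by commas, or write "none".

North, West

South strictly dominates North — I: 5>1, II: 3>0, III: 6>3, IV: 9>7.
South is not dominated — it holds its own against North at I (5>1); East at I (5=5); West at I (5>3).
East is not dominated — it holds its own against North at I (5>1); South at I (5=5); West at I (5>3).
West is strictly dominated by South (I: 5>3, II: 3>2, III: 6>1, IV: 9>-3).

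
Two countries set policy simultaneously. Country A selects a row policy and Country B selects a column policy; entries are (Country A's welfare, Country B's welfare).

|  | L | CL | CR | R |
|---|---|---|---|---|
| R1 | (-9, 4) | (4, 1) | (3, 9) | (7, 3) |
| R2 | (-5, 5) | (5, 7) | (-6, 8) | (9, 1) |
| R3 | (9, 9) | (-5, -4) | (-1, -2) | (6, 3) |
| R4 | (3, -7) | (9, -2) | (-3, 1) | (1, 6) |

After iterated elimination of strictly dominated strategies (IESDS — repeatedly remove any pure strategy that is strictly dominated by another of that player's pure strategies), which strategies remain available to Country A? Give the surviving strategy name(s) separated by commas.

R1, R3

Country B's strategy CL is strictly dominated by CR (R1: 9>1, R2: 8>7, R3: -2>-4, R4: 1>-2) and is removed.
For Country A, R3 strictly dominates R4 on the remaining columns (L: 9>3, CR: -1>-3, R: 6>1); eliminate R4.
Country B's strategy R is strictly dominated by L (R1: 4>3, R2: 5>1, R3: 9>3) and is removed.
Country A's strategy R2 is strictly dominated by R3 (L: 9>-5, CR: -1>-6) and is removed.
Among the remaining strategies, none is strictly dominated by another pure strategy of the same player, so the elimination stops.
Surviving strategies — Country A: {R1, R3}; Country B: {L, CR}.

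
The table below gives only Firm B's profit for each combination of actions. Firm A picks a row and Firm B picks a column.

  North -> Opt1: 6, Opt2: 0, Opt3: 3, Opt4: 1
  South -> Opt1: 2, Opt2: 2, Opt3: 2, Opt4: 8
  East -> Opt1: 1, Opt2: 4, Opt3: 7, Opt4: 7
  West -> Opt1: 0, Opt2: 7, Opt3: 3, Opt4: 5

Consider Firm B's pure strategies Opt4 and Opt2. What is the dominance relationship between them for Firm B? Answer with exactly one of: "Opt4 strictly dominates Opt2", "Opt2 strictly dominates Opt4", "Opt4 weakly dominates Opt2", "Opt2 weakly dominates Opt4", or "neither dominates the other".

neither dominates the other

Opt4's payoffs vs Opt2's, by Firm A's action — North: 1>0, South: 8>2, East: 7>4, West: 5<7.
Opt4 does better at North, South, East but worse at West; neither strategy dominates the other.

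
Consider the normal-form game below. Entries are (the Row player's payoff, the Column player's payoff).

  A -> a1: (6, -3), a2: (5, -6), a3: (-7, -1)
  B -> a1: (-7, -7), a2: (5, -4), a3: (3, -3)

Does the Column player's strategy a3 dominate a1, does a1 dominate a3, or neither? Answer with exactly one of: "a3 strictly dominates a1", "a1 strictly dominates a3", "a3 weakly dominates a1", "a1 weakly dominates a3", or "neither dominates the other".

a3 strictly dominates a1

Compare a3 to a1 across each opponent action: A: -1>-3, B: -3>-7.
Every comparison favours a3, so a3 strictly dominates a1.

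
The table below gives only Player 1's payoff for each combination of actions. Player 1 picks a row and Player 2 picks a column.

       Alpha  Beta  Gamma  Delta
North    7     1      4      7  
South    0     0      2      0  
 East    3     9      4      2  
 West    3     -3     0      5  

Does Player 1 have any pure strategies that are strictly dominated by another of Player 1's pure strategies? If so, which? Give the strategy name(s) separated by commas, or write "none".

North: no other strategy beats it everywhere (South at Alpha (7>0); East at Alpha (7>3); West at Alpha (7>3)).
North strictly dominates South — Alpha: 7>0, Beta: 1>0, Gamma: 4>2, Delta: 7>0.
Nothing dominates East: North at Beta (9>1); South at Alpha (3>0); West at Alpha (3=3).
West is strictly dominated by North (Alpha: 7>3, Beta: 1>-3, Gamma: 4>0, Delta: 7>5).

South, West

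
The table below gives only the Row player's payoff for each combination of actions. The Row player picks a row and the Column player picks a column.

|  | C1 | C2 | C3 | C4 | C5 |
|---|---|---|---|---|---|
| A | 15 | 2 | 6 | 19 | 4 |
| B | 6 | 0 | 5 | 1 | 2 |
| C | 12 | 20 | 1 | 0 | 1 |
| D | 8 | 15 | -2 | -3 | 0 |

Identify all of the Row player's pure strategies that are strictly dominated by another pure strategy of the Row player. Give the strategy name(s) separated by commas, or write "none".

A is not dominated — it holds its own against B at C1 (15>6); C at C1 (15>12); D at C1 (15>8).
B is strictly dominated by A (C1: 15>6, C2: 2>0, C3: 6>5, C4: 19>1, C5: 4>2).
Nothing dominates C: A at C2 (20>2); B at C1 (12>6); D at C1 (12>8).
C strictly dominates D — C1: 12>8, C2: 20>15, C3: 1>-2, C4: 0>-3, C5: 1>0.

B, D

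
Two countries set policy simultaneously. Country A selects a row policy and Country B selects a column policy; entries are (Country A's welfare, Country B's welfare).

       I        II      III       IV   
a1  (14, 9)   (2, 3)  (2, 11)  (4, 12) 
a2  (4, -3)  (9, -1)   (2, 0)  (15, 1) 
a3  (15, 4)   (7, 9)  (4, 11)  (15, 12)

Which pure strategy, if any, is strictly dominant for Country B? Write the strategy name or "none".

IV vs I: a1: 12>9, a2: 1>-3, a3: 12>4.
IV vs II: a1: 12>3, a2: 1>-1, a3: 12>9.
IV vs III: a1: 12>11, a2: 1>0, a3: 12>11.
IV strictly beats every other strategy against every opponent action, so it is strictly dominant.

IV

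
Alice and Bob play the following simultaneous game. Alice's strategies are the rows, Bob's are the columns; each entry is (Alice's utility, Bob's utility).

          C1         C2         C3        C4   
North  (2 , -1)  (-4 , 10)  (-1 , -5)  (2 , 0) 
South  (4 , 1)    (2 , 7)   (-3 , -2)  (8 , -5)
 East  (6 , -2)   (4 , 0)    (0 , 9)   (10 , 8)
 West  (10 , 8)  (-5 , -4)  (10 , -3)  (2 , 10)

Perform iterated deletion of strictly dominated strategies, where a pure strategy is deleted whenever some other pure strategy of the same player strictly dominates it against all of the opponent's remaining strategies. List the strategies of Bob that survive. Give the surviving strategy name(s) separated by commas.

For Alice, East strictly dominates North on the remaining columns (C1: 6>2, C2: 4>-4, C3: 0>-1, C4: 10>2); eliminate North.
For Alice, East strictly dominates South on the remaining columns (C1: 6>4, C2: 4>2, C3: 0>-3, C4: 10>8); eliminate South.
For Bob, C4 strictly dominates C1 on the remaining rows (East: 8>-2, West: 10>8); eliminate C1.
Bob's strategy C2 is strictly dominated by C3 (East: 9>0, West: -3>-4) and is removed.
Among the remaining strategies, none is strictly dominated by another pure strategy of the same player, so the elimination stops.
Surviving strategies — Alice: {East, West}; Bob: {C3, C4}.

C3, C4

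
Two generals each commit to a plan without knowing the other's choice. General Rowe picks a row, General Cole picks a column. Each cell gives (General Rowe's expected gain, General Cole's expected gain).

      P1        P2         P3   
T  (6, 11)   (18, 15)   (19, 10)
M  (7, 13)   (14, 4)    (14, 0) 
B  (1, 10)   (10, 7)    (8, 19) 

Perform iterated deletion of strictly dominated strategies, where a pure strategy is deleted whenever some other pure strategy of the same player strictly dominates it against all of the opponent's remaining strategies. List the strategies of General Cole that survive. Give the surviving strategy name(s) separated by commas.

P1, P2

Row B is eliminated: T beats it against every remaining column (P1: 6>1, P2: 18>10, P3: 19>8).
General Cole's strategy P3 is strictly dominated by P1 (T: 11>10, M: 13>0) and is removed.
Among the remaining strategies, none is strictly dominated by another pure strategy of the same player, so the elimination stops.
Surviving strategies — General Rowe: {T, M}; General Cole: {P1, P2}.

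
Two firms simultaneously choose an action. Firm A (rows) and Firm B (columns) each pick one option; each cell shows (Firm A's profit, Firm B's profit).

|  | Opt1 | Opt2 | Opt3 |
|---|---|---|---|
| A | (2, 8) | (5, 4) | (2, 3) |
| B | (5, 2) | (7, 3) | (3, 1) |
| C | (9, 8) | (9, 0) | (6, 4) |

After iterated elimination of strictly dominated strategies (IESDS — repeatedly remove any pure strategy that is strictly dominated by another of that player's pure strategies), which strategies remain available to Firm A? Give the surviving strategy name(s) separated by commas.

Row A is eliminated: B beats it against every remaining column (Opt1: 5>2, Opt2: 7>5, Opt3: 3>2).
Firm A's strategy B is strictly dominated by C (Opt1: 9>5, Opt2: 9>7, Opt3: 6>3) and is removed.
Firm B's strategy Opt2 is strictly dominated by Opt1 (C: 8>0) and is removed.
Firm B's strategy Opt3 is strictly dominated by Opt1 (C: 8>4) and is removed.
Among the remaining strategies, none is strictly dominated by another pure strategy of the same player, so the elimination stops.
Surviving strategies — Firm A: {C}; Firm B: {Opt1}.

C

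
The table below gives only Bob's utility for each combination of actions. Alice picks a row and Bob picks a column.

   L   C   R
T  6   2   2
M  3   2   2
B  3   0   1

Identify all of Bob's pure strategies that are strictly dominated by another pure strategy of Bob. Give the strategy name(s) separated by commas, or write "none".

L is not dominated — it holds its own against C at T (6>2); R at T (6>2).
C is strictly dominated by L (T: 6>2, M: 3>2, B: 3>0).
R: dominated, since L does at least as well everywhere (T: 6>2, M: 3>2, B: 3>1).

C, R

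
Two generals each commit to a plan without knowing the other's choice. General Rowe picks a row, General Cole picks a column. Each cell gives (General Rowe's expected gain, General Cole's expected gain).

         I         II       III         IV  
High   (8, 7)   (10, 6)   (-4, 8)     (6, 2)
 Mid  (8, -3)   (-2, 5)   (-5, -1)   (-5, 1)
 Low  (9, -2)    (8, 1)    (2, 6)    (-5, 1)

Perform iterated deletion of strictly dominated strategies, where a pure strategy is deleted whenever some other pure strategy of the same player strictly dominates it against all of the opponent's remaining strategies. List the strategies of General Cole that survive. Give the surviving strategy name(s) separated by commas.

General Cole's strategy I is strictly dominated by III (High: 8>7, Mid: -1>-3, Low: 6>-2) and is removed.
Row Mid is eliminated: High beats it against every remaining column (II: 10>-2, III: -4>-5, IV: 6>-5).
Column II is eliminated: III beats it against every remaining row (High: 8>6, Low: 6>1).
For General Cole, III strictly dominates IV on the remaining rows (High: 8>2, Low: 6>1); eliminate IV.
General Rowe's strategy High is strictly dominated by Low (III: 2>-4) and is removed.
Among the remaining strategies, none is strictly dominated by another pure strategy of the same player, so the elimination stops.
Surviving strategies — General Rowe: {Low}; General Cole: {III}.

III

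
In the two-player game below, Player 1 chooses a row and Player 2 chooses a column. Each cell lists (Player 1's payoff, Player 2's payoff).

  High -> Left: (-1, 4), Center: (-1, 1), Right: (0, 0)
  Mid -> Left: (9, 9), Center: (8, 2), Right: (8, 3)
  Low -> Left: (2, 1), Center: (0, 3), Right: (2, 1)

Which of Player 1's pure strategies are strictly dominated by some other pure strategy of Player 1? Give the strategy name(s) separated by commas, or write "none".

High, Low

High: dominated, since Mid does at least as well everywhere (Left: 9>-1, Center: 8>-1, Right: 8>0).
Mid: no other strategy beats it everywhere (High at Left (9>-1); Low at Left (9>2)).
Low is strictly dominated by Mid (Left: 9>2, Center: 8>0, Right: 8>2).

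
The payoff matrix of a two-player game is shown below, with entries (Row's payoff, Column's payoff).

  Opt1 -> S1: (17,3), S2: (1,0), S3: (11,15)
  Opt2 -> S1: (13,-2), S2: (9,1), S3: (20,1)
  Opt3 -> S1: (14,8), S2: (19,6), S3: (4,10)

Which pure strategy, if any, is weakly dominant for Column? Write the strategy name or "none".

S3 vs S1: Opt1: 15>3, Opt2: 1>-2, Opt3: 10>8.
S3 vs S2: Opt1: 15>0, Opt2: 1=1, Opt3: 10>6.
S3 is at least as good as every other strategy against every opponent action, so it is weakly dominant.

S3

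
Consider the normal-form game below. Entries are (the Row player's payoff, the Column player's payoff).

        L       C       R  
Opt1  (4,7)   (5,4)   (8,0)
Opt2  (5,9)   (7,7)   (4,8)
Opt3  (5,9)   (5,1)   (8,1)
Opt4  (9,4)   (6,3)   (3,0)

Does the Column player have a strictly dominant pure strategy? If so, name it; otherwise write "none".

L vs C: Opt1: 7>4, Opt2: 9>7, Opt3: 9>1, Opt4: 4>3.
L vs R: Opt1: 7>0, Opt2: 9>8, Opt3: 9>1, Opt4: 4>0.
L strictly beats every other strategy against every opponent action, so it is strictly dominant.

L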